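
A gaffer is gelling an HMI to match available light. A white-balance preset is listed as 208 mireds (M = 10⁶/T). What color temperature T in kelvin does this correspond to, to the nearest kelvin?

4808 K

T = 10⁶ / 208 = 4807.69 K → 4808 K.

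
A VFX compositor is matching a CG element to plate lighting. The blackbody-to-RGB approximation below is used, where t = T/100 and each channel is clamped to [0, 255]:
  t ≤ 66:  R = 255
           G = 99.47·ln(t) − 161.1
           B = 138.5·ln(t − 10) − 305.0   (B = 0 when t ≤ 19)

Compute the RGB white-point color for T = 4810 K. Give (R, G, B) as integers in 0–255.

t = 4810/100 = 48.1; the t ≤ 66 branch applies.
R = 255 by definition for t ≤ 66.
G = 99.47·ln 48.1 − 161.1 = 99.47·3.8733 − 161.1 = 224.175.
B = 138.5·ln(48.1 − 10) − 305.0 = 138.5·ln 38.1 − 305.0 = 138.5·3.6402 − 305.0 = 199.170.
Rounded: (255, 224, 199).

(255, 224, 199)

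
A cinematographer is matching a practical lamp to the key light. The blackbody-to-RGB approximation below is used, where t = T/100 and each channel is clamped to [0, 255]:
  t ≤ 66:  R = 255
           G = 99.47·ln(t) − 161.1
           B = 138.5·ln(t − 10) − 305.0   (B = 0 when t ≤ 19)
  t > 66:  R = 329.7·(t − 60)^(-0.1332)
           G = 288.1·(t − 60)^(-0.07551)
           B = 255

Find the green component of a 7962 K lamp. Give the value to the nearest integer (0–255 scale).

230

t = 7962/100 = 79.62; the t > 66 branch applies.
G = 288.1·(79.62 − 60)^(-0.07551) = 288.1·19.62^(-0.07551) = 288.1·0.79871 = 230.108.
Rounded: 230.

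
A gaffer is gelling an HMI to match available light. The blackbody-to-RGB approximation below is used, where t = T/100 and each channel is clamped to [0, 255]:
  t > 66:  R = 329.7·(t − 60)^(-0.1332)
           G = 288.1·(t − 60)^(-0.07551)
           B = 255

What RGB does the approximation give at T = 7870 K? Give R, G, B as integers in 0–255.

R=223, G=231, B=255

t = 7870/100 = 78.7; the t > 66 branch applies.
R = 329.7·(78.7 − 60)^(-0.1332) = 329.7·18.7^(-0.1332) = 329.7·0.67700 = 223.208.
G = 288.1·(78.7 − 60)^(-0.07551) = 288.1·18.7^(-0.07551) = 288.1·0.80161 = 230.944.
B = 255 by definition for t > 66.
Rounded: (223, 231, 255).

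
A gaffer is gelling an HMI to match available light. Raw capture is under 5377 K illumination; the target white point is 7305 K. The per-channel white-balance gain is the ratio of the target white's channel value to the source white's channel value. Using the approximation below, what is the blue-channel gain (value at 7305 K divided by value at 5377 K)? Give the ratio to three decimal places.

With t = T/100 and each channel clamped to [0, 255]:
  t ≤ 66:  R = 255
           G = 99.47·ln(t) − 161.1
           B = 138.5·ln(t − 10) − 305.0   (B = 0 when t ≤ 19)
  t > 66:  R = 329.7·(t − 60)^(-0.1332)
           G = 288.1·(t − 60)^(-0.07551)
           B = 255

At 5377 K (t = 53.77):
  B = 138.5·ln(53.77 − 10) − 305.0 = 138.5·ln 43.77 − 305.0 = 138.5·3.7789 − 305.0 = 218.384.
At 7305 K (t = 73.05):
  B = 255 by definition for t > 66.
Gain = 255.000 / 218.384 = 1.1677 → 1.168.

1.168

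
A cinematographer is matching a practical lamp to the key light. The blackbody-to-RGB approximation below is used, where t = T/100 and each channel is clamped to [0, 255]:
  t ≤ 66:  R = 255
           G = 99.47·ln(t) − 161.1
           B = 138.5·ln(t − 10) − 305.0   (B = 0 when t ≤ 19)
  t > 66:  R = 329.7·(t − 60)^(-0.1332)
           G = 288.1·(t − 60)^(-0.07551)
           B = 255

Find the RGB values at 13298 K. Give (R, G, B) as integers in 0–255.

t = 13298/100 = 132.98; the t > 66 branch applies.
R = 329.7·(132.98 − 60)^(-0.1332) = 329.7·72.98^(-0.1332) = 329.7·0.56470 = 186.183.
G = 288.1·(132.98 − 60)^(-0.07551) = 288.1·72.98^(-0.07551) = 288.1·0.72329 = 208.378.
B = 255 by definition for t > 66.
Rounded: (186, 208, 255).

(186, 208, 255)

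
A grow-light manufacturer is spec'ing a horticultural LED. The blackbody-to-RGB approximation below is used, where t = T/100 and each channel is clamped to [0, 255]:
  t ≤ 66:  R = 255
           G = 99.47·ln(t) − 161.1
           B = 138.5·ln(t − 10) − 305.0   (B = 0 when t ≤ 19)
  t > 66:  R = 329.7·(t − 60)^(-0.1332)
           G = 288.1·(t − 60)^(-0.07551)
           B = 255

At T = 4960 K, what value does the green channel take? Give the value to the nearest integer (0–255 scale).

227

t = 4960/100 = 49.6; the t ≤ 66 branch applies.
G = 99.47·ln 49.6 − 161.1 = 99.47·3.9040 − 161.1 = 227.230.
Rounded: 227.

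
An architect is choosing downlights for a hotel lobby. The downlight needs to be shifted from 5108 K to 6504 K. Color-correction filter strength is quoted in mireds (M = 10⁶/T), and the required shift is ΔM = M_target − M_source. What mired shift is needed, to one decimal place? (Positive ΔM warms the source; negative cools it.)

-42.0 mireds

M_source = 10⁶/5108 = 195.771; M_target = 10⁶/6504 = 153.752.
ΔM = 153.752 − 195.771 = -42.020 → -42.0 mireds, a cooling shift.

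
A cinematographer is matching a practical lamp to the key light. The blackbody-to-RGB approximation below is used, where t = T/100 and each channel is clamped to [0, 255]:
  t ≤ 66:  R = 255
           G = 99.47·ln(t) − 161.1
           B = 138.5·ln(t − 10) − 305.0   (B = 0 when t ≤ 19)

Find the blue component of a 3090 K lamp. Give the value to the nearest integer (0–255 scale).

116

t = 3090/100 = 30.9; the t ≤ 66 branch applies.
B = 138.5·ln(30.9 − 10) − 305.0 = 138.5·ln 20.9 − 305.0 = 138.5·3.0397 − 305.0 = 116.005.
Rounded: 116.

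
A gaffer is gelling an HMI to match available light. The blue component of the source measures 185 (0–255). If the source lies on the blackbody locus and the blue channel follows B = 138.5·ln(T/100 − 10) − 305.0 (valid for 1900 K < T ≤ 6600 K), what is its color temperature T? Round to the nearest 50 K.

ln(t − 10) = (185 + 305.0) / 138.5 = 3.5379.
t − 10 = e^3.5379 = 34.395, so t = 44.395.
T = 100·t = 4439 K → 4450 K to the nearest 50 K.

4450 K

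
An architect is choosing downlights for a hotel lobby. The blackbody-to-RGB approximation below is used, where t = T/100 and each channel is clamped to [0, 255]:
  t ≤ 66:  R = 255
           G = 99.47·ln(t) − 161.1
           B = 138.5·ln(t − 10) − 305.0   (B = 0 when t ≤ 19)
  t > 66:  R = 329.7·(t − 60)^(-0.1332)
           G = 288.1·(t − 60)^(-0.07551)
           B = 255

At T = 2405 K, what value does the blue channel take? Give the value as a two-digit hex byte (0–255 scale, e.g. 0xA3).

0x3D

t = 2405/100 = 24.05; the t ≤ 66 branch applies.
B = 138.5·ln(24.05 − 10) − 305.0 = 138.5·ln 14.05 − 305.0 = 138.5·2.6426 − 305.0 = 61.003.
Rounded: 61; in hex, 0x3D.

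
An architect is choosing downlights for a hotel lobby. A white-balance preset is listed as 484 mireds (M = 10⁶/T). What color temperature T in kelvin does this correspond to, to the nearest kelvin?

2066 K

T = 10⁶ / 484 = 2066.12 K → 2066 K.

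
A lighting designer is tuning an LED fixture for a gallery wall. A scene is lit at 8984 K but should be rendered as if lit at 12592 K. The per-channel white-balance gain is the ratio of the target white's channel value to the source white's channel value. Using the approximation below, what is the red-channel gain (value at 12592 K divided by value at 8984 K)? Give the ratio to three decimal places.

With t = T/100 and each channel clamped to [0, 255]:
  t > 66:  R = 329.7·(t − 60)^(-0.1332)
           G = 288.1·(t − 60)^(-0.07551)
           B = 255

0.900

At 8984 K (t = 89.84):
  R = 329.7·(89.84 − 60)^(-0.1332) = 329.7·29.84^(-0.1332) = 329.7·0.63615 = 209.737.
At 12592 K (t = 125.92):
  R = 329.7·(125.92 − 60)^(-0.1332) = 329.7·65.92^(-0.1332) = 329.7·0.57241 = 188.723.
Gain = 188.723 / 209.737 = 0.8998 → 0.900.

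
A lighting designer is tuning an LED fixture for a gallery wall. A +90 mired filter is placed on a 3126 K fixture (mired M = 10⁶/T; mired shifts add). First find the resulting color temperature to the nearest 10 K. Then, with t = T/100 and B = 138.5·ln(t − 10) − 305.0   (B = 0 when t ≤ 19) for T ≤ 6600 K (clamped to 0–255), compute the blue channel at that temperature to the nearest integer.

M_in = 10⁶/3126 = 319.90; M_out = 319.90 + (+90) = 409.90.
T_out = 10⁶/409.90 = 2439.6 K → 2440 K; t = 24.4.
B = 138.5·ln(24.4 − 10) − 305.0 = 138.5·ln 14.4 − 305.0 = 138.5·2.6672 − 305.0 = 64.411.
Rounded: 64.

64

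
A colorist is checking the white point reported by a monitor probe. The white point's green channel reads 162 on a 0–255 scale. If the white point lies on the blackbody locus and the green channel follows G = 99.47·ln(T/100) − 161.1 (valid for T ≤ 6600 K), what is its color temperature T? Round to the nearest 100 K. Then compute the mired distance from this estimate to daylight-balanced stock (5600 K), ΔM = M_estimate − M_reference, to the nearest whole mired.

ln t = (162 + 161.1) / 99.47 = 3.2482.
t = e^3.2482 = 25.744.
T = 100·t = 2574 K → 2600 K to the nearest 100 K.
M_estimate = 10⁶/2600 = 384.62; M_reference = 10⁶/5600 = 178.57.
ΔM = 384.62 − 178.57 = 206.04 → +206 mireds.

+206 mireds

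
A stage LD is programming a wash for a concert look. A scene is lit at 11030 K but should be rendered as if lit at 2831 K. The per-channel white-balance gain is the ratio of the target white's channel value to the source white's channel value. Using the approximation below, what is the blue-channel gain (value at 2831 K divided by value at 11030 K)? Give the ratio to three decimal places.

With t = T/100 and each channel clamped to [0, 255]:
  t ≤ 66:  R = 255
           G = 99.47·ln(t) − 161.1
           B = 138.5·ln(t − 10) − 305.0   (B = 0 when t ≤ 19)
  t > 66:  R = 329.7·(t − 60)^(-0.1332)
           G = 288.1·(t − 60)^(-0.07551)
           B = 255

At 11030 K (t = 110.3):
  B = 255 by definition for t > 66.
At 2831 K (t = 28.31):
  B = 138.5·ln(28.31 − 10) − 305.0 = 138.5·ln 18.31 − 305.0 = 138.5·2.9074 − 305.0 = 97.681.
Gain = 97.681 / 255.000 = 0.3831 → 0.383.

0.383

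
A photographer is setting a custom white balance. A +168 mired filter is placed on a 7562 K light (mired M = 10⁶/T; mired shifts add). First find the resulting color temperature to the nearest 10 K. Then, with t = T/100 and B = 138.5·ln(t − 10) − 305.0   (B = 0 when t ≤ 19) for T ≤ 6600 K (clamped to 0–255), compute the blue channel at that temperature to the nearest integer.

131

M_in = 10⁶/7562 = 132.24; M_out = 132.24 + (+168) = 300.24.
T_out = 10⁶/300.24 = 3330.7 K → 3330 K; t = 33.3.
B = 138.5·ln(33.3 − 10) − 305.0 = 138.5·ln 23.3 − 305.0 = 138.5·3.1485 − 305.0 = 131.061.
Rounded: 131.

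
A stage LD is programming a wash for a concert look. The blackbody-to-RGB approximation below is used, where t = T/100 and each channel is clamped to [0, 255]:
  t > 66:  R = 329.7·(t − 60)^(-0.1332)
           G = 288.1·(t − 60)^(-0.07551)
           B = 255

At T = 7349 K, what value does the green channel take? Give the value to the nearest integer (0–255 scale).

t = 7349/100 = 73.49; the t > 66 branch applies.
G = 288.1·(73.49 − 60)^(-0.07551) = 288.1·13.49^(-0.07551) = 288.1·0.82162 = 236.710.
Rounded: 237.

237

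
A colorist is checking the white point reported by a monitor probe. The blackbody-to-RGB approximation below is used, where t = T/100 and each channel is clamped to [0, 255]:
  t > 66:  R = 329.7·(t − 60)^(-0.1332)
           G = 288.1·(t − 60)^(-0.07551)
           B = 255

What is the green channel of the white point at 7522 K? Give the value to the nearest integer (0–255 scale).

235

t = 7522/100 = 75.22; the t > 66 branch applies.
G = 288.1·(75.22 − 60)^(-0.07551) = 288.1·15.22^(-0.07551) = 288.1·0.81417 = 234.563.
Rounded: 235.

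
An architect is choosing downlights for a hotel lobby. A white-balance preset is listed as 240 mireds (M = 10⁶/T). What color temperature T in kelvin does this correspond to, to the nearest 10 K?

T = 10⁶ / 240 = 4166.67 K → 4170 K.

4170 K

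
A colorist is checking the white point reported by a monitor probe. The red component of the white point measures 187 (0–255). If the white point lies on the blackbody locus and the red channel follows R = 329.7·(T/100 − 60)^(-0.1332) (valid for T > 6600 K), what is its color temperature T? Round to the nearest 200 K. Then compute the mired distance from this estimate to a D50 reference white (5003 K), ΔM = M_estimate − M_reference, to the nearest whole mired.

(t − 60)^(-0.1332) = 187/329.7 = 0.56718.
t − 60 = 0.56718^(1/-0.1332) = 0.56718^(-7.508) = 70.620, so t = 130.620.
T = 100·t = 13062 K → 13000 K to the nearest 200 K.
M_estimate = 10⁶/13000 = 76.92; M_reference = 10⁶/5003 = 199.88.
ΔM = 76.92 − 199.88 = -122.96 → -123 mireds.

-123 mireds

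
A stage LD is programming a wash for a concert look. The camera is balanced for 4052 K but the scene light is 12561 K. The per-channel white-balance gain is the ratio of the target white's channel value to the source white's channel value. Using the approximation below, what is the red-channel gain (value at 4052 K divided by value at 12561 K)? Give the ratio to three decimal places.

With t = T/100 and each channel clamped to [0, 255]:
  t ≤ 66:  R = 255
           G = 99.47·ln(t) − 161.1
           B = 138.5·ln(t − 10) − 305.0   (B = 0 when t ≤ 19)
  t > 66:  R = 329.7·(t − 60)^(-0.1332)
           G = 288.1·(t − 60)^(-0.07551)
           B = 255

At 12561 K (t = 125.61):
  R = 329.7·(125.61 − 60)^(-0.1332) = 329.7·65.61^(-0.1332) = 329.7·0.57277 = 188.842.
At 4052 K (t = 40.52):
  R = 255 by definition for t ≤ 66.
Gain = 255.000 / 188.842 = 1.3503 → 1.350.

1.350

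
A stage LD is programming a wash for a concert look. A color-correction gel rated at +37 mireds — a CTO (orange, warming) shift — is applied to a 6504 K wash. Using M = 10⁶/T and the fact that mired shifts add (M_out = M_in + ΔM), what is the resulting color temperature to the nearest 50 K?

M_in = 10⁶/6504 = 153.75 mireds.
M_out = 153.75 + (+37) = 190.75 mireds.
T_out = 10⁶/190.75 = 5242.4 K → 5250 K.

5250 K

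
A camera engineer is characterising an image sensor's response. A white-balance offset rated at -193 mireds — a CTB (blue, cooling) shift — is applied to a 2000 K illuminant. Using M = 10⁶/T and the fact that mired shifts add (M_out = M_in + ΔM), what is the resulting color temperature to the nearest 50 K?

3250 K

M_in = 10⁶/2000 = 500.00 mireds.
M_out = 500.00 + (-193) = 307.00 mireds.
T_out = 10⁶/307.00 = 3257.3 K → 3250 K.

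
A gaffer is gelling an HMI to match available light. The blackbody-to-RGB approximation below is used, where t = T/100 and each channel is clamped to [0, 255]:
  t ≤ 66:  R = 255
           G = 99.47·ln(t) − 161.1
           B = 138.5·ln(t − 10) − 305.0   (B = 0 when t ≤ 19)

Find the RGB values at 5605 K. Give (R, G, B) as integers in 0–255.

t = 5605/100 = 56.05; the t ≤ 66 branch applies.
R = 255 by definition for t ≤ 66.
G = 99.47·ln 56.05 − 161.1 = 99.47·4.0262 − 161.1 = 239.391.
B = 138.5·ln(56.05 − 10) − 305.0 = 138.5·ln 46.05 − 305.0 = 138.5·3.8297 − 305.0 = 225.417.
Rounded: (255, 239, 225).

(255, 239, 225)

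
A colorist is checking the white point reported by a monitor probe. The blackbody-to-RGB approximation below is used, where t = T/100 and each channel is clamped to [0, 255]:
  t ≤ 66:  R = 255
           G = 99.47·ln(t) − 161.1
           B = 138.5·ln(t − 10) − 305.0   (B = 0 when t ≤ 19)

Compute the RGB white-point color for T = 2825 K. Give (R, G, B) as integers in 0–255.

t = 2825/100 = 28.25; the t ≤ 66 branch applies.
R = 255 by definition for t ≤ 66.
G = 99.47·ln 28.25 − 161.1 = 99.47·3.3411 − 161.1 = 171.239.
B = 138.5·ln(28.25 − 10) − 305.0 = 138.5·ln 18.25 − 305.0 = 138.5·2.9042 − 305.0 = 97.227.
Rounded: (255, 171, 97).

(255, 171, 97)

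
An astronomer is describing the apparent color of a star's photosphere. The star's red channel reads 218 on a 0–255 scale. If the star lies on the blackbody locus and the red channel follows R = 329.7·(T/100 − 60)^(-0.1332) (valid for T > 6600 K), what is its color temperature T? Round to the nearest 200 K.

8200 K

(t − 60)^(-0.1332) = 218/329.7 = 0.66121.
t − 60 = 0.66121^(1/-0.1332) = 0.66121^(-7.508) = 22.326, so t = 82.326.
T = 100·t = 8233 K → 8200 K to the nearest 200 K.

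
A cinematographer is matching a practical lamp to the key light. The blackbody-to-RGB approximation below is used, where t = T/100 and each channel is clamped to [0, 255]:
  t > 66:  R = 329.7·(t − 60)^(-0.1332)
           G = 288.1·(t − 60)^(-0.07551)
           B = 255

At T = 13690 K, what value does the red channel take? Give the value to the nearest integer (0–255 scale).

185

t = 13690/100 = 136.9; the t > 66 branch applies.
R = 329.7·(136.9 − 60)^(-0.1332) = 329.7·76.9^(-0.1332) = 329.7·0.56078 = 184.890.
Rounded: 185.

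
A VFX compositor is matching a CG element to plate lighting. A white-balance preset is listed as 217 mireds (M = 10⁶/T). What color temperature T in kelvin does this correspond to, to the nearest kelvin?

T = 10⁶ / 217 = 4608.29 K → 4608 K.

4608 K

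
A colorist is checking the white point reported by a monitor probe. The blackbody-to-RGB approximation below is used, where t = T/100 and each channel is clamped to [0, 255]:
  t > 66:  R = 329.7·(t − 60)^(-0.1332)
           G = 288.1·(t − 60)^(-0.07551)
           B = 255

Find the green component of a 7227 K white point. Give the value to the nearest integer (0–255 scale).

t = 7227/100 = 72.27; the t > 66 branch applies.
G = 288.1·(72.27 − 60)^(-0.07551) = 288.1·12.27^(-0.07551) = 288.1·0.82753 = 238.410.
Rounded: 238.

238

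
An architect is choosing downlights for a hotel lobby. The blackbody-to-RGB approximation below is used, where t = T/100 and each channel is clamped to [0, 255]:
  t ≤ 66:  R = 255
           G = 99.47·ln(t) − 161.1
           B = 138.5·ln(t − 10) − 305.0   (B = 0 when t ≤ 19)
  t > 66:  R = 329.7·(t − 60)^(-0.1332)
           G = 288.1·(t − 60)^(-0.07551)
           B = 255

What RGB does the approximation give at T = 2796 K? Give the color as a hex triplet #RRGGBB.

t = 2796/100 = 27.96; the t ≤ 66 branch applies.
R = 255 by definition for t ≤ 66.
G = 99.47·ln 27.96 − 161.1 = 99.47·3.3308 − 161.1 = 170.212.
B = 138.5·ln(27.96 − 10) − 305.0 = 138.5·ln 17.96 − 305.0 = 138.5·2.8881 − 305.0 = 95.008.
Rounded: (255, 170, 95).
In hex: #FFAA5F.

#FFAA5F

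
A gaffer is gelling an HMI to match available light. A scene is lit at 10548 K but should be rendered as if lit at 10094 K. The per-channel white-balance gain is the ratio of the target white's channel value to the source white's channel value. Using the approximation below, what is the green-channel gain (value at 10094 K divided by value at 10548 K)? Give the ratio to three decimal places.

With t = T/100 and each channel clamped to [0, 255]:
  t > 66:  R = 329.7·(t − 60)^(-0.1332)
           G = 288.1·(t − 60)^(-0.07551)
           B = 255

At 10548 K (t = 105.48):
  G = 288.1·(105.48 − 60)^(-0.07551) = 288.1·45.48^(-0.07551) = 288.1·0.74958 = 215.954.
At 10094 K (t = 100.94):
  G = 288.1·(100.94 − 60)^(-0.07551) = 288.1·40.94^(-0.07551) = 288.1·0.75556 = 217.676.
Gain = 217.676 / 215.954 = 1.0080 → 1.008.

1.008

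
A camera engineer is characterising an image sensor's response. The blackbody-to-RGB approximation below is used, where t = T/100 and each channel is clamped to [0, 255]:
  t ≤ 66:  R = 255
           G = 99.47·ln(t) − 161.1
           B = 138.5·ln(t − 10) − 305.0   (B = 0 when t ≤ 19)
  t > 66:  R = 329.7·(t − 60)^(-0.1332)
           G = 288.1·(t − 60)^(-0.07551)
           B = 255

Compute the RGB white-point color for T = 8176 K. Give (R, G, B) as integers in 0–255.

t = 8176/100 = 81.76; the t > 66 branch applies.
R = 329.7·(81.76 − 60)^(-0.1332) = 329.7·21.76^(-0.1332) = 329.7·0.66347 = 218.747.
G = 288.1·(81.76 − 60)^(-0.07551) = 288.1·21.76^(-0.07551) = 288.1·0.79249 = 228.316.
B = 255 by definition for t > 66.
Rounded: (219, 228, 255).

(219, 228, 255)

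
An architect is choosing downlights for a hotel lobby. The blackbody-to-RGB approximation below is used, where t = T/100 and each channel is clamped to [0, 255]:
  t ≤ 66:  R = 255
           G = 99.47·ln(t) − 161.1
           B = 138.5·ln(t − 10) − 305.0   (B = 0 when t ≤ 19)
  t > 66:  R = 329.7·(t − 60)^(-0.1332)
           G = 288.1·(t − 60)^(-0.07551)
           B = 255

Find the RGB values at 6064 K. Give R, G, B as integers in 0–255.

R=255, G=247, B=239

t = 6064/100 = 60.64; the t ≤ 66 branch applies.
R = 255 by definition for t ≤ 66.
G = 99.47·ln 60.64 − 161.1 = 99.47·4.1050 − 161.1 = 247.220.
B = 138.5·ln(60.64 − 10) − 305.0 = 138.5·ln 50.64 − 305.0 = 138.5·3.9247 − 305.0 = 238.577.
Rounded: (255, 247, 239).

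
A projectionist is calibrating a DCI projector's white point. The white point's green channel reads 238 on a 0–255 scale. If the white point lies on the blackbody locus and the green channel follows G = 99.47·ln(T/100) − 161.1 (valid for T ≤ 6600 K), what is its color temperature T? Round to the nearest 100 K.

5500 K

ln t = (238 + 161.1) / 99.47 = 4.0123.
t = e^4.0123 = 55.272.
T = 100·t = 5527 K → 5500 K to the nearest 100 K.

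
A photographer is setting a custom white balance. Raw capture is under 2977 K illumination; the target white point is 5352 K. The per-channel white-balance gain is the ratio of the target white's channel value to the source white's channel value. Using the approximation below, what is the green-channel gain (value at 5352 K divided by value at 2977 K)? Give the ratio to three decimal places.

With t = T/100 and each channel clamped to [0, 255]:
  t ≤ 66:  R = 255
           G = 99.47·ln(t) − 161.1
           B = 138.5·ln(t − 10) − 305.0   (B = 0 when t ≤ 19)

At 2977 K (t = 29.77):
  G = 99.47·ln 29.77 − 161.1 = 99.47·3.3935 − 161.1 = 176.452.
At 5352 K (t = 53.52):
  G = 99.47·ln 53.52 − 161.1 = 99.47·3.9801 − 161.1 = 234.796.
Gain = 234.796 / 176.452 = 1.3307 → 1.331.

1.331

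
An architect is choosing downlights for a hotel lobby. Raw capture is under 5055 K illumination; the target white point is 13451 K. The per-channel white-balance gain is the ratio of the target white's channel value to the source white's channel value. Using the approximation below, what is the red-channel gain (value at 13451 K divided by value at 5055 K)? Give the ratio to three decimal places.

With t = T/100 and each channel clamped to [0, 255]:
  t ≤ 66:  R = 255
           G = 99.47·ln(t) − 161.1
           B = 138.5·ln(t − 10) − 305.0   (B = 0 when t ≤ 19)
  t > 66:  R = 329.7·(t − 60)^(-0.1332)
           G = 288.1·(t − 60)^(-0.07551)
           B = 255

0.728

At 5055 K (t = 50.55):
  R = 255 by definition for t ≤ 66.
At 13451 K (t = 134.51):
  R = 329.7·(134.51 − 60)^(-0.1332) = 329.7·74.51^(-0.1332) = 329.7·0.56315 = 185.669.
Gain = 185.669 / 255.000 = 0.7281 → 0.728.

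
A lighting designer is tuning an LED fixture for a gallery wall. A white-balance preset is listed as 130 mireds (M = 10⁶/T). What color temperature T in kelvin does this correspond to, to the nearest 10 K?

7690 K

T = 10⁶ / 130 = 7692.31 K → 7690 K.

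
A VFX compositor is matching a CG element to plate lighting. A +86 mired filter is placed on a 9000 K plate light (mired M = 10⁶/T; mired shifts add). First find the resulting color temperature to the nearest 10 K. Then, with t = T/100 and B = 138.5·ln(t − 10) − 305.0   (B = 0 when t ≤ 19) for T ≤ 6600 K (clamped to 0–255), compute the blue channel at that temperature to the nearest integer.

M_in = 10⁶/9000 = 111.11; M_out = 111.11 + (+86) = 197.11.
T_out = 10⁶/197.11 = 5073.3 K → 5070 K; t = 50.7.
B = 138.5·ln(50.7 − 10) − 305.0 = 138.5·ln 40.7 − 305.0 = 138.5·3.7062 − 305.0 = 208.313.
Rounded: 208.

208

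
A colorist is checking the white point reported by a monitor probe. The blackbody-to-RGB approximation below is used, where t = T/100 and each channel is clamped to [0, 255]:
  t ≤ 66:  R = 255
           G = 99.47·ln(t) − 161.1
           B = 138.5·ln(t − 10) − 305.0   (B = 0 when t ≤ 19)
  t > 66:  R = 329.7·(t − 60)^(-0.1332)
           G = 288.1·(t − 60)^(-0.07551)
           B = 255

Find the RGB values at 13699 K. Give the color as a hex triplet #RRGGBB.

t = 13699/100 = 136.99; the t > 66 branch applies.
R = 329.7·(136.99 − 60)^(-0.1332) = 329.7·76.99^(-0.1332) = 329.7·0.56070 = 184.861.
G = 288.1·(136.99 − 60)^(-0.07551) = 288.1·76.99^(-0.07551) = 288.1·0.72037 = 207.538.
B = 255 by definition for t > 66.
Rounded: (185, 208, 255).
In hex: #B9D0FF.

#B9D0FF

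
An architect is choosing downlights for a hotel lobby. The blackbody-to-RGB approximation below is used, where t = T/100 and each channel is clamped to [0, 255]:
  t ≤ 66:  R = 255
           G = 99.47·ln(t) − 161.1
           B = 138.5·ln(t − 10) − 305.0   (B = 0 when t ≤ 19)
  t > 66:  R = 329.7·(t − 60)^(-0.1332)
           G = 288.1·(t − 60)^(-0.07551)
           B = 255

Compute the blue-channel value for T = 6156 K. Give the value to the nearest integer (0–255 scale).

241

t = 6156/100 = 61.56; the t ≤ 66 branch applies.
B = 138.5·ln(61.56 − 10) − 305.0 = 138.5·ln 51.56 − 305.0 = 138.5·3.9427 − 305.0 = 241.070.
Rounded: 241.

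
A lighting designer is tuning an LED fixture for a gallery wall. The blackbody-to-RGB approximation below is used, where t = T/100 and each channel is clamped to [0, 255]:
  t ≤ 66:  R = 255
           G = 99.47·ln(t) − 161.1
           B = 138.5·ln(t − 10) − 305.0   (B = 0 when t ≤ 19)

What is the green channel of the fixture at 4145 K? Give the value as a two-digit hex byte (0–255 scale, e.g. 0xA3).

t = 4145/100 = 41.45; the t ≤ 66 branch applies.
G = 99.47·ln 41.45 − 161.1 = 99.47·3.7245 − 161.1 = 209.375.
Rounded: 209; in hex, 0xD1.

0xD1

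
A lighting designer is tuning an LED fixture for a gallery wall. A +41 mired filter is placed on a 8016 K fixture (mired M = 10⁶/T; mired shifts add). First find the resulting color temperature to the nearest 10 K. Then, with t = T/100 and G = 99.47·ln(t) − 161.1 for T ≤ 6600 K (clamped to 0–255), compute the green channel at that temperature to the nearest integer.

M_in = 10⁶/8016 = 124.75; M_out = 124.75 + (+41) = 165.75.
T_out = 10⁶/165.75 = 6033.2 K → 6030 K; t = 60.3.
G = 99.47·ln 60.3 − 161.1 = 99.47·4.0993 − 161.1 = 246.661.
Rounded: 247.

247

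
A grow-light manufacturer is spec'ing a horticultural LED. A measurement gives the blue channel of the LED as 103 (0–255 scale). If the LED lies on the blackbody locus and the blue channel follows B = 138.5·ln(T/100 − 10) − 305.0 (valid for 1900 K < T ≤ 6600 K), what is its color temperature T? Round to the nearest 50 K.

2900 K

ln(t − 10) = (103 + 305.0) / 138.5 = 2.9458.
t − 10 = e^2.9458 = 19.027, so t = 29.027.
T = 100·t = 2903 K → 2900 K to the nearest 50 K.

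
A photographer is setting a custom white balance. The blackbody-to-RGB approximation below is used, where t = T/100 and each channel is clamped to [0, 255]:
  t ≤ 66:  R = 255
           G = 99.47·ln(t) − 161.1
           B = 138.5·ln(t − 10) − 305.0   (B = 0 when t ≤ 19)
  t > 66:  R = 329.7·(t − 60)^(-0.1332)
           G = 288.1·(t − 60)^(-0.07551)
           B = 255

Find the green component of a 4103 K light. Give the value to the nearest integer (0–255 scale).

208

t = 4103/100 = 41.03; the t ≤ 66 branch applies.
G = 99.47·ln 41.03 − 161.1 = 99.47·3.7143 − 161.1 = 208.362.
Rounded: 208.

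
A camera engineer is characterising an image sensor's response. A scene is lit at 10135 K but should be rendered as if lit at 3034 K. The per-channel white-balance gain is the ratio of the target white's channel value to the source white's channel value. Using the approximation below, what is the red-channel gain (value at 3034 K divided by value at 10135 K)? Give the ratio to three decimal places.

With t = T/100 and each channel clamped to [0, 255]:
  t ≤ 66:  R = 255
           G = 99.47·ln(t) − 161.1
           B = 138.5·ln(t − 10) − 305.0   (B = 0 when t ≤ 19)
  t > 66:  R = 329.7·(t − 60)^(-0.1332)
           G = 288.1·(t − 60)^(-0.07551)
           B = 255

At 10135 K (t = 101.35):
  R = 329.7·(101.35 − 60)^(-0.1332) = 329.7·41.35^(-0.1332) = 329.7·0.60910 = 200.819.
At 3034 K (t = 30.34):
  R = 255 by definition for t ≤ 66.
Gain = 255.000 / 200.819 = 1.2698 → 1.270.

1.270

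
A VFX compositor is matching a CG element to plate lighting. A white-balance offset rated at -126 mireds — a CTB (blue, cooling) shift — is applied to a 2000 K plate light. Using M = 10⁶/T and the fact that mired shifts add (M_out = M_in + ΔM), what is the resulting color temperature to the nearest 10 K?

M_in = 10⁶/2000 = 500.00 mireds.
M_out = 500.00 + (-126) = 374.00 mireds.
T_out = 10⁶/374.00 = 2673.8 K → 2670 K.

2670 K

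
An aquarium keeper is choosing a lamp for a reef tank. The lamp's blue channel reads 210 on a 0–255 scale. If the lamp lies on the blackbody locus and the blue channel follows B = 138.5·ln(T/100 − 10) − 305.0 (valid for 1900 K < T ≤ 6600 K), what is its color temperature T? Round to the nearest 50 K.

5100 K

ln(t − 10) = (210 + 305.0) / 138.5 = 3.7184.
t − 10 = e^3.7184 = 41.199, so t = 51.199.
T = 100·t = 5120 K → 5100 K to the nearest 50 K.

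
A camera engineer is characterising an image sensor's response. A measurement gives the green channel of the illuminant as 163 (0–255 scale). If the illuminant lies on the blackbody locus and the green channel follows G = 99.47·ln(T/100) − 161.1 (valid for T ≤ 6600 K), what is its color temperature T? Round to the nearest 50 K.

2600 K

ln t = (163 + 161.1) / 99.47 = 3.2583.
t = e^3.2583 = 26.004.
T = 100·t = 2600 K → 2600 K to the nearest 50 K.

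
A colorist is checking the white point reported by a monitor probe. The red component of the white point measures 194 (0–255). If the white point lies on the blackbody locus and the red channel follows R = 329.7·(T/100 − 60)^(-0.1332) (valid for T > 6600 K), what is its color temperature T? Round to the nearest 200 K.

11400 K

(t − 60)^(-0.1332) = 194/329.7 = 0.58841.
t − 60 = 0.58841^(1/-0.1332) = 0.58841^(-7.508) = 53.593, so t = 113.593.
T = 100·t = 11359 K → 11400 K to the nearest 200 K.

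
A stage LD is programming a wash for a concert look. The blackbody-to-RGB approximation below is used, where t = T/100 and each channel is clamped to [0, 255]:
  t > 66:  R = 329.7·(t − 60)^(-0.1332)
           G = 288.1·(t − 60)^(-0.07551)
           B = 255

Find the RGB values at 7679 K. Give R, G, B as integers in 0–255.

R=226, G=233, B=255

t = 7679/100 = 76.79; the t > 66 branch applies.
R = 329.7·(76.79 − 60)^(-0.1332) = 329.7·16.79^(-0.1332) = 329.7·0.68679 = 226.434.
G = 288.1·(76.79 − 60)^(-0.07551) = 288.1·16.79^(-0.07551) = 288.1·0.80816 = 232.830.
B = 255 by definition for t > 66.
Rounded: (226, 233, 255).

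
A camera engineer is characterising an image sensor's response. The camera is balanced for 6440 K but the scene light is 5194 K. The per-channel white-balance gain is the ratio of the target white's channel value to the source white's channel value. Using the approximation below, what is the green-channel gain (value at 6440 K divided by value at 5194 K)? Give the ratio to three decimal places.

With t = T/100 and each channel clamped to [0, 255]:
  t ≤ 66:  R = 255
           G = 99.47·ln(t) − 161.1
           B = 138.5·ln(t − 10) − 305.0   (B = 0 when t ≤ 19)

1.092

At 5194 K (t = 51.94):
  G = 99.47·ln 51.94 − 161.1 = 99.47·3.9501 − 161.1 = 231.815.
At 6440 K (t = 64.4):
  G = 99.47·ln 64.4 − 161.1 = 99.47·4.1651 − 161.1 = 253.204.
Gain = 253.204 / 231.815 = 1.0923 → 1.092.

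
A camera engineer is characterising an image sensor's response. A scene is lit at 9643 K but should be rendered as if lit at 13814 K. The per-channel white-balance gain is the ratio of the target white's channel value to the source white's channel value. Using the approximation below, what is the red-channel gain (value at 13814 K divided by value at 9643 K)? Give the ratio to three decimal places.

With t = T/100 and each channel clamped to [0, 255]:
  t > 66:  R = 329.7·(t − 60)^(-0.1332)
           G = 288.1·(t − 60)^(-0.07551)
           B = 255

0.903

At 9643 K (t = 96.43):
  R = 329.7·(96.43 − 60)^(-0.1332) = 329.7·36.43^(-0.1332) = 329.7·0.61946 = 204.236.
At 13814 K (t = 138.14):
  R = 329.7·(138.14 − 60)^(-0.1332) = 329.7·78.14^(-0.1332) = 329.7·0.55959 = 184.497.
Gain = 184.497 / 204.236 = 0.9033 → 0.903.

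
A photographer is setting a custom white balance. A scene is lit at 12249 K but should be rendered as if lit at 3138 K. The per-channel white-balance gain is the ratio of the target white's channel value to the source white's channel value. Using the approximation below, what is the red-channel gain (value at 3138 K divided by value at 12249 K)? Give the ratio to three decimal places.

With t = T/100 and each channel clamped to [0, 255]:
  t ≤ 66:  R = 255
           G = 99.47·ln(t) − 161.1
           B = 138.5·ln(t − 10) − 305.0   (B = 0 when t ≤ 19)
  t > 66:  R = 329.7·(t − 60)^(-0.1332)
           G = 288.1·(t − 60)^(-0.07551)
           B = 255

At 12249 K (t = 122.49):
  R = 329.7·(122.49 − 60)^(-0.1332) = 329.7·62.49^(-0.1332) = 329.7·0.57650 = 190.071.
At 3138 K (t = 31.38):
  R = 255 by definition for t ≤ 66.
Gain = 255.000 / 190.071 = 1.3416 → 1.342.

1.342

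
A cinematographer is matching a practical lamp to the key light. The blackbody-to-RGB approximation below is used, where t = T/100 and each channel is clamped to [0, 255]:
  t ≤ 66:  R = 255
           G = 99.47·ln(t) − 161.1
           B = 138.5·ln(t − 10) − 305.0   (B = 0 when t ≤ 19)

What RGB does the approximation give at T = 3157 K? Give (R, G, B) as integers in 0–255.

t = 3157/100 = 31.57; the t ≤ 66 branch applies.
R = 255 by definition for t ≤ 66.
G = 99.47·ln 31.57 − 161.1 = 99.47·3.4522 − 161.1 = 182.291.
B = 138.5·ln(31.57 − 10) − 305.0 = 138.5·ln 21.57 − 305.0 = 138.5·3.0713 − 305.0 = 120.376.
Rounded: (255, 182, 120).

(255, 182, 120)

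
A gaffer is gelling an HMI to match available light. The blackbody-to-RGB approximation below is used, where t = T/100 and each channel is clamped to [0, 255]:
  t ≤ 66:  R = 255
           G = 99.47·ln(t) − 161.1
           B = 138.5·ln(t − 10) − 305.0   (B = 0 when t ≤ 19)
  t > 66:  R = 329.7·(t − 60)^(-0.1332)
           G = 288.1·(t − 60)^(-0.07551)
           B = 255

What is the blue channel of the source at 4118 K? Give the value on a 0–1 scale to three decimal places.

t = 4118/100 = 41.18; the t ≤ 66 branch applies.
B = 138.5·ln(41.18 − 10) − 305.0 = 138.5·ln 31.18 − 305.0 = 138.5·3.4398 − 305.0 = 171.409.
On a 0–1 scale: 171.409/255 = 0.6722 → 0.672.

0.672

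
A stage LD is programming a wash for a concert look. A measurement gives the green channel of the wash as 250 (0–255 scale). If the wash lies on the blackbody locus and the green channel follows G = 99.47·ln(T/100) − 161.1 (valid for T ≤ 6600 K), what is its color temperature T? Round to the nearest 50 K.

6250 K

ln t = (250 + 161.1) / 99.47 = 4.1329.
t = e^4.1329 = 62.359.
T = 100·t = 6236 K → 6250 K to the nearest 50 K.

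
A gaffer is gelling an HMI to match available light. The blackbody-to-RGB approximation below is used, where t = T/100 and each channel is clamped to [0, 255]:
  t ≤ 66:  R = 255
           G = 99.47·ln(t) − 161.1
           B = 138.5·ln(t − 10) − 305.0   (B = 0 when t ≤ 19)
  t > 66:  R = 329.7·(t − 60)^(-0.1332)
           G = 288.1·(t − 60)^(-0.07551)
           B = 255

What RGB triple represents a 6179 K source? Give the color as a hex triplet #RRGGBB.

t = 6179/100 = 61.79; the t ≤ 66 branch applies.
R = 255 by definition for t ≤ 66.
G = 99.47·ln 61.79 − 161.1 = 99.47·4.1237 − 161.1 = 249.089.
B = 138.5·ln(61.79 − 10) − 305.0 = 138.5·ln 51.79 − 305.0 = 138.5·3.9472 − 305.0 = 241.687.
Rounded: (255, 249, 242).
In hex: #FFF9F2.

#FFF9F2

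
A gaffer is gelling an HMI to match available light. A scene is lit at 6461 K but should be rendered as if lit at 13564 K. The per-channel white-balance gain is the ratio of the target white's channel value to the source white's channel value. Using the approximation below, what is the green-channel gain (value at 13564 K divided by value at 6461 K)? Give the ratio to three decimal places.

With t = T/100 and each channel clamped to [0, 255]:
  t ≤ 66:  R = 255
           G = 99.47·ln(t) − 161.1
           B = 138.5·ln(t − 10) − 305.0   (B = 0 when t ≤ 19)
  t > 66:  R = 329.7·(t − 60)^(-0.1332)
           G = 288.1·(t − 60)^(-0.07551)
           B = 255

0.820

At 6461 K (t = 64.61):
  G = 99.47·ln 64.61 − 161.1 = 99.47·4.1684 − 161.1 = 253.528.
At 13564 K (t = 135.64):
  G = 288.1·(135.64 − 60)^(-0.07551) = 288.1·75.64^(-0.07551) = 288.1·0.72133 = 207.816.
Gain = 207.816 / 253.528 = 0.8197 → 0.820.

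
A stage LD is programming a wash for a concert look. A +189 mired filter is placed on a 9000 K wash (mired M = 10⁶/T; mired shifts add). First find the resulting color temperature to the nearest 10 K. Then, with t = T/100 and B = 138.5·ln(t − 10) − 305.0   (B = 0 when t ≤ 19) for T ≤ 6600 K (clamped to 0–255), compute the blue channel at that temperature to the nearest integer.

M_in = 10⁶/9000 = 111.11; M_out = 111.11 + (+189) = 300.11.
T_out = 10⁶/300.11 = 3332.1 K → 3330 K; t = 33.3.
B = 138.5·ln(33.3 − 10) − 305.0 = 138.5·ln 23.3 − 305.0 = 138.5·3.1485 − 305.0 = 131.061.
Rounded: 131.

131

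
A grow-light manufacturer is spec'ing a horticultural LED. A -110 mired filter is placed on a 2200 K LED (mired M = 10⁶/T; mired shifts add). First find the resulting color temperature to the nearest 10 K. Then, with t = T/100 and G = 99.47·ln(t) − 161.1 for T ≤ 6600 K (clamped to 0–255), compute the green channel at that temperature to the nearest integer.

M_in = 10⁶/2200 = 454.55; M_out = 454.55 + (-110) = 344.55.
T_out = 10⁶/344.55 = 2902.4 K → 2900 K; t = 29.
G = 99.47·ln 29 − 161.1 = 99.47·3.3673 − 161.1 = 173.845.
Rounded: 174.

174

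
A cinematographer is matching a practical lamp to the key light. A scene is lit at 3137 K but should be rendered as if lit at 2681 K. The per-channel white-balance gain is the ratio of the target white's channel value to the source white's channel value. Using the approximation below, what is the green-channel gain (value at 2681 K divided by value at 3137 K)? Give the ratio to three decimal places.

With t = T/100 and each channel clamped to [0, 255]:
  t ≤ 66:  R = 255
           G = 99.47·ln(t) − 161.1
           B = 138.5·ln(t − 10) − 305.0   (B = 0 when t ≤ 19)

0.914

At 3137 K (t = 31.37):
  G = 99.47·ln 31.37 − 161.1 = 99.47·3.4459 − 161.1 = 181.659.
At 2681 K (t = 26.81):
  G = 99.47·ln 26.81 − 161.1 = 99.47·3.2888 − 161.1 = 166.034.
Gain = 166.034 / 181.659 = 0.9140 → 0.914.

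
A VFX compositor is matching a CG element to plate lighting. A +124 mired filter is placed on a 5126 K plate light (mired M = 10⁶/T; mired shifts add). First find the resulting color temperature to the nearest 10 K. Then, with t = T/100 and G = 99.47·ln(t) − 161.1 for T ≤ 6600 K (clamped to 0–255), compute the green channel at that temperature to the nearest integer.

181

M_in = 10⁶/5126 = 195.08; M_out = 195.08 + (+124) = 319.08.
T_out = 10⁶/319.08 = 3134.0 K → 3130 K; t = 31.3.
G = 99.47·ln 31.3 − 161.1 = 99.47·3.4436 − 161.1 = 181.437.
Rounded: 181.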